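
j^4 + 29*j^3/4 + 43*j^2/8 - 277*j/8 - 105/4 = (j - 2)*(j + 3/4)*(j + 7/2)*(j + 5)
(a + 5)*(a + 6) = a^2 + 11*a + 30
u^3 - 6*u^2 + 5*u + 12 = (u - 4)*(u - 3)*(u + 1)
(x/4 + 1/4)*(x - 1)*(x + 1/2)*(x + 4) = x^4/4 + 9*x^3/8 + x^2/4 - 9*x/8 - 1/2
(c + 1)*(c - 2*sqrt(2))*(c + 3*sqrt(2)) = c^3 + c^2 + sqrt(2)*c^2 - 12*c + sqrt(2)*c - 12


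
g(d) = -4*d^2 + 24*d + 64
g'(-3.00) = 48.00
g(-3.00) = -44.00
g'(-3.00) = 48.00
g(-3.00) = -44.00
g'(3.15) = -1.20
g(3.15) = 99.91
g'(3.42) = -3.36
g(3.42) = 99.29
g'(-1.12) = 32.96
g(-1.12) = 32.10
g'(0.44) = 20.48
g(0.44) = 73.79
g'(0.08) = 23.36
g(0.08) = 65.89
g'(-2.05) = 40.40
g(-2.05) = -2.01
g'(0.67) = 18.64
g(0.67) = 78.28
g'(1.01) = 15.92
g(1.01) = 84.16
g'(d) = 24 - 8*d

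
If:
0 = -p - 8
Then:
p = -8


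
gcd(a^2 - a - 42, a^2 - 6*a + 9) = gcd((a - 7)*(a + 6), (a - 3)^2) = 1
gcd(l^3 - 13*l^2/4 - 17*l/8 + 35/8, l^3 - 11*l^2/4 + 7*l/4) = l - 1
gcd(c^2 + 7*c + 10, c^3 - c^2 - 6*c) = c + 2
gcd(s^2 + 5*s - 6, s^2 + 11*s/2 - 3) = s + 6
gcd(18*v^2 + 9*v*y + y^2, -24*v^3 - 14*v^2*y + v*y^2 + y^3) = 3*v + y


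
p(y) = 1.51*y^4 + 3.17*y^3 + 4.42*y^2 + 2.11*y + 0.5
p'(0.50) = 9.66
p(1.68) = 43.58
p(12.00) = 37451.42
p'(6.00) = 1702.15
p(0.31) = 1.69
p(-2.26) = 21.11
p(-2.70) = 44.88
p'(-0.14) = 1.04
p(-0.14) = 0.28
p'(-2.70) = -71.32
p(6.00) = 2813.96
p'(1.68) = 72.44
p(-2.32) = 23.56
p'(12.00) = 11914.75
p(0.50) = 3.15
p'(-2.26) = -39.02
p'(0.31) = 5.94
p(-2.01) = 13.02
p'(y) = 6.04*y^3 + 9.51*y^2 + 8.84*y + 2.11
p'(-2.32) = -42.63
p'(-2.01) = -26.29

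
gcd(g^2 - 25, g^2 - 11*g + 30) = g - 5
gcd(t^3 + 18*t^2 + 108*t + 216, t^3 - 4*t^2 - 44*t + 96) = t + 6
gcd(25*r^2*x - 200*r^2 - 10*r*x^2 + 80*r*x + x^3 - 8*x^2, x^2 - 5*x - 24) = x - 8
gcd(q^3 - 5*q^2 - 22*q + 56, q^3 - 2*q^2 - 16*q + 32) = q^2 + 2*q - 8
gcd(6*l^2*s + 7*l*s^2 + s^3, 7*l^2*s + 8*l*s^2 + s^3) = l*s + s^2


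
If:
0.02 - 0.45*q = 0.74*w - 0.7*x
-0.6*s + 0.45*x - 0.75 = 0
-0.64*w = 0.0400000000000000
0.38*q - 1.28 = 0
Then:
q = 3.37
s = 0.30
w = -0.06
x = 2.07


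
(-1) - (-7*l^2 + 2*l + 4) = 7*l^2 - 2*l - 5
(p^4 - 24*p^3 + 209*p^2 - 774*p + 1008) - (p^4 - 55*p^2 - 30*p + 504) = -24*p^3 + 264*p^2 - 744*p + 504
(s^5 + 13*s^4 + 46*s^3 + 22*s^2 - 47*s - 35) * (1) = s^5 + 13*s^4 + 46*s^3 + 22*s^2 - 47*s - 35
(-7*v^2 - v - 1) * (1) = -7*v^2 - v - 1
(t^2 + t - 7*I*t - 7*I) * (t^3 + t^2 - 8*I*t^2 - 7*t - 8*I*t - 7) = t^5 + 2*t^4 - 15*I*t^4 - 62*t^3 - 30*I*t^3 - 126*t^2 + 34*I*t^2 - 63*t + 98*I*t + 49*I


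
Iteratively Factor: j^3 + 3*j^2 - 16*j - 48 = (j + 3)*(j^2 - 16) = (j + 3)*(j + 4)*(j - 4)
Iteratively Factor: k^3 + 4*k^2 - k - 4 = (k + 1)*(k^2 + 3*k - 4) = (k - 1)*(k + 1)*(k + 4)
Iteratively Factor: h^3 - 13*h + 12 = (h - 1)*(h^2 + h - 12) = (h - 3)*(h - 1)*(h + 4)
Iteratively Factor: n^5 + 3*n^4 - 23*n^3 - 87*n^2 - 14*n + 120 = (n + 3)*(n^4 - 23*n^2 - 18*n + 40) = (n + 3)*(n + 4)*(n^3 - 4*n^2 - 7*n + 10) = (n - 5)*(n + 3)*(n + 4)*(n^2 + n - 2) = (n - 5)*(n - 1)*(n + 3)*(n + 4)*(n + 2)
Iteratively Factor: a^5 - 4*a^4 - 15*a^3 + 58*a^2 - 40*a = (a - 1)*(a^4 - 3*a^3 - 18*a^2 + 40*a) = (a - 1)*(a + 4)*(a^3 - 7*a^2 + 10*a) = (a - 2)*(a - 1)*(a + 4)*(a^2 - 5*a) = (a - 5)*(a - 2)*(a - 1)*(a + 4)*(a)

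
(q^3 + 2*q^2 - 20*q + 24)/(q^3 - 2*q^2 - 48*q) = (q^2 - 4*q + 4)/(q*(q - 8))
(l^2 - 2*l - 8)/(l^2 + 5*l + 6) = (l - 4)/(l + 3)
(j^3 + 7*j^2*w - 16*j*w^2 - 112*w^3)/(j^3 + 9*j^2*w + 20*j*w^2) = (j^2 + 3*j*w - 28*w^2)/(j*(j + 5*w))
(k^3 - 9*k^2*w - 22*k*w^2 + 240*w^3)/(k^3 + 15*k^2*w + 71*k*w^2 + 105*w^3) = (k^2 - 14*k*w + 48*w^2)/(k^2 + 10*k*w + 21*w^2)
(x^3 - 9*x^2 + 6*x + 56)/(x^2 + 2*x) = x - 11 + 28/x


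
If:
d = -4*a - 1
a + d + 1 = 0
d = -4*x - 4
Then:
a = 0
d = -1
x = -3/4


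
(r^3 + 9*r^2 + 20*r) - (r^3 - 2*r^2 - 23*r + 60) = 11*r^2 + 43*r - 60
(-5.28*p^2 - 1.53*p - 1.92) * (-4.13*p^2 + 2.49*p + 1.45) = 21.8064*p^4 - 6.8283*p^3 - 3.5361*p^2 - 6.9993*p - 2.784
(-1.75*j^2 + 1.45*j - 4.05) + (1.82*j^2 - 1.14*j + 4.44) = 0.0700000000000001*j^2 + 0.31*j + 0.390000000000001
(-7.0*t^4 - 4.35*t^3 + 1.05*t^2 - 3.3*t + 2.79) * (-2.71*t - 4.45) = 18.97*t^5 + 42.9385*t^4 + 16.512*t^3 + 4.2705*t^2 + 7.1241*t - 12.4155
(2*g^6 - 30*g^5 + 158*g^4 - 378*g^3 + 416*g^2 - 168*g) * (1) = 2*g^6 - 30*g^5 + 158*g^4 - 378*g^3 + 416*g^2 - 168*g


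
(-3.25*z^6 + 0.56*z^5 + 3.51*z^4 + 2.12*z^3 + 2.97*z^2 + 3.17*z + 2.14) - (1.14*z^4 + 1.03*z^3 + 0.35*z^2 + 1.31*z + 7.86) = -3.25*z^6 + 0.56*z^5 + 2.37*z^4 + 1.09*z^3 + 2.62*z^2 + 1.86*z - 5.72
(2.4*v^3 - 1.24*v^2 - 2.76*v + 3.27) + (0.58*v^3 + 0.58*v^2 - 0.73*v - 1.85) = 2.98*v^3 - 0.66*v^2 - 3.49*v + 1.42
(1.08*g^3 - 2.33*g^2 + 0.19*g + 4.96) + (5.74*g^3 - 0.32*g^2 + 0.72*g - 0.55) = 6.82*g^3 - 2.65*g^2 + 0.91*g + 4.41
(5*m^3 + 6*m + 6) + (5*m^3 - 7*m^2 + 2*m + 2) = 10*m^3 - 7*m^2 + 8*m + 8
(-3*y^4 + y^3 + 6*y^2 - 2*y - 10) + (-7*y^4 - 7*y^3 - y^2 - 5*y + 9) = -10*y^4 - 6*y^3 + 5*y^2 - 7*y - 1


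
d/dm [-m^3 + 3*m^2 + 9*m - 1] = -3*m^2 + 6*m + 9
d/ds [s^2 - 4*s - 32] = 2*s - 4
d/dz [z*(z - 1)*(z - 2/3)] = 3*z^2 - 10*z/3 + 2/3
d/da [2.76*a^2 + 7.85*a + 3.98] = 5.52*a + 7.85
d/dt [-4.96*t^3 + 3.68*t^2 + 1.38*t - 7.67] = -14.88*t^2 + 7.36*t + 1.38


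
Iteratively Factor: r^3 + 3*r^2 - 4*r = (r - 1)*(r^2 + 4*r) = (r - 1)*(r + 4)*(r)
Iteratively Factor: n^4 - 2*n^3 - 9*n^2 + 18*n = (n + 3)*(n^3 - 5*n^2 + 6*n) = (n - 3)*(n + 3)*(n^2 - 2*n) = (n - 3)*(n - 2)*(n + 3)*(n)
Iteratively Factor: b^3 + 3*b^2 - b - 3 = (b + 3)*(b^2 - 1) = (b - 1)*(b + 3)*(b + 1)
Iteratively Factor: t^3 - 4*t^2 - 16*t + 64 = (t - 4)*(t^2 - 16) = (t - 4)*(t + 4)*(t - 4)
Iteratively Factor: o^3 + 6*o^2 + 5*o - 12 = (o + 4)*(o^2 + 2*o - 3) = (o + 3)*(o + 4)*(o - 1)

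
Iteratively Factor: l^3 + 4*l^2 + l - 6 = (l - 1)*(l^2 + 5*l + 6) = (l - 1)*(l + 3)*(l + 2)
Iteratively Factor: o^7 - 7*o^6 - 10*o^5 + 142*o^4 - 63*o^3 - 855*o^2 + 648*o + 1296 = (o + 3)*(o^6 - 10*o^5 + 20*o^4 + 82*o^3 - 309*o^2 + 72*o + 432) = (o + 3)^2*(o^5 - 13*o^4 + 59*o^3 - 95*o^2 - 24*o + 144) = (o - 4)*(o + 3)^2*(o^4 - 9*o^3 + 23*o^2 - 3*o - 36) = (o - 4)^2*(o + 3)^2*(o^3 - 5*o^2 + 3*o + 9) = (o - 4)^2*(o - 3)*(o + 3)^2*(o^2 - 2*o - 3) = (o - 4)^2*(o - 3)*(o + 1)*(o + 3)^2*(o - 3)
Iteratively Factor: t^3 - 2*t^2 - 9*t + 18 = (t + 3)*(t^2 - 5*t + 6) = (t - 2)*(t + 3)*(t - 3)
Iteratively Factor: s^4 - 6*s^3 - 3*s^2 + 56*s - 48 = (s - 4)*(s^3 - 2*s^2 - 11*s + 12) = (s - 4)*(s - 1)*(s^2 - s - 12) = (s - 4)^2*(s - 1)*(s + 3)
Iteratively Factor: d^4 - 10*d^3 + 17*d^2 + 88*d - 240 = (d - 5)*(d^3 - 5*d^2 - 8*d + 48) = (d - 5)*(d + 3)*(d^2 - 8*d + 16) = (d - 5)*(d - 4)*(d + 3)*(d - 4)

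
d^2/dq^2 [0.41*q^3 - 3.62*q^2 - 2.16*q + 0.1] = 2.46*q - 7.24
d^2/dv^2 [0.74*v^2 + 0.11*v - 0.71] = 1.48000000000000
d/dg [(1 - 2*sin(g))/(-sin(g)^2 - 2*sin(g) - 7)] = 2*(sin(g) + cos(g)^2 + 7)*cos(g)/(sin(g)^2 + 2*sin(g) + 7)^2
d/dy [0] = 0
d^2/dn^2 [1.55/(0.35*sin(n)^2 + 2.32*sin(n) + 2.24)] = (-0.7595*sin(n)^4 - 3.7758*sin(n)^3 - 2.34267*sin(n)^2 + 15.60664*sin(n) + 14.25504)/(0.35*sin(n)^2 + 2.32*sin(n) + 2.24)^3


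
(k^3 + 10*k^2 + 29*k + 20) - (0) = k^3 + 10*k^2 + 29*k + 20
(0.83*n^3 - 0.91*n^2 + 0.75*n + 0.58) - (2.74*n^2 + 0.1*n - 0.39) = 0.83*n^3 - 3.65*n^2 + 0.65*n + 0.97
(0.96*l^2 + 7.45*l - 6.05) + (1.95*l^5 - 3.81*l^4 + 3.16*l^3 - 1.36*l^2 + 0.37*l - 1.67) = 1.95*l^5 - 3.81*l^4 + 3.16*l^3 - 0.4*l^2 + 7.82*l - 7.72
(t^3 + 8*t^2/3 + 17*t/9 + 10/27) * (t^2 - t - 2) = t^5 + 5*t^4/3 - 25*t^3/9 - 185*t^2/27 - 112*t/27 - 20/27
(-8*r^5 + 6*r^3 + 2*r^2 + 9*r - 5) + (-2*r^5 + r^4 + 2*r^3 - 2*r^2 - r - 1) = -10*r^5 + r^4 + 8*r^3 + 8*r - 6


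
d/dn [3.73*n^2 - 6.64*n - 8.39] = 7.46*n - 6.64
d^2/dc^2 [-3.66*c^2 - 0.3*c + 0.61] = -7.32000000000000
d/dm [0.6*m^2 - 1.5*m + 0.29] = 1.2*m - 1.5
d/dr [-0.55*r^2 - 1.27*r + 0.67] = -1.1*r - 1.27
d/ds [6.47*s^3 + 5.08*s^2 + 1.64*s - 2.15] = 19.41*s^2 + 10.16*s + 1.64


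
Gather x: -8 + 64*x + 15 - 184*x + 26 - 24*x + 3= 36 - 144*x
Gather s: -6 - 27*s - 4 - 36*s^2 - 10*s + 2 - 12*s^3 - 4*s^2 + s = -12*s^3 - 40*s^2 - 36*s - 8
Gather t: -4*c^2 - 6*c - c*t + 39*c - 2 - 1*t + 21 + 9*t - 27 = -4*c^2 + 33*c + t*(8 - c) - 8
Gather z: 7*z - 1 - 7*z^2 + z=-7*z^2 + 8*z - 1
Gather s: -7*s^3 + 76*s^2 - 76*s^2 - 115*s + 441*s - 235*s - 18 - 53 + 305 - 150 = -7*s^3 + 91*s + 84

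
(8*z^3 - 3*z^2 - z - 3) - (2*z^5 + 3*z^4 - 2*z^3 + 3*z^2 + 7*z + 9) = -2*z^5 - 3*z^4 + 10*z^3 - 6*z^2 - 8*z - 12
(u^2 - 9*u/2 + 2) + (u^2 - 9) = 2*u^2 - 9*u/2 - 7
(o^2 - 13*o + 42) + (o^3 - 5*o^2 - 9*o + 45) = o^3 - 4*o^2 - 22*o + 87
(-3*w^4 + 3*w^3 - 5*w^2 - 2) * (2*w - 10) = -6*w^5 + 36*w^4 - 40*w^3 + 50*w^2 - 4*w + 20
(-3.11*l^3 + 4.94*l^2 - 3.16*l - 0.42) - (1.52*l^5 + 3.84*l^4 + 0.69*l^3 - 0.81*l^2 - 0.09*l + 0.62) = -1.52*l^5 - 3.84*l^4 - 3.8*l^3 + 5.75*l^2 - 3.07*l - 1.04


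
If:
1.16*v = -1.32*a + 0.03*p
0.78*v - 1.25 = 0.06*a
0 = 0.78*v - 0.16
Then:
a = -18.17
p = -791.40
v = 0.21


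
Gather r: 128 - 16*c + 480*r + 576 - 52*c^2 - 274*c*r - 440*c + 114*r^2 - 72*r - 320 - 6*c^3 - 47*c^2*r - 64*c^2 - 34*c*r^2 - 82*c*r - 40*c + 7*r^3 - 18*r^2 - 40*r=-6*c^3 - 116*c^2 - 496*c + 7*r^3 + r^2*(96 - 34*c) + r*(-47*c^2 - 356*c + 368) + 384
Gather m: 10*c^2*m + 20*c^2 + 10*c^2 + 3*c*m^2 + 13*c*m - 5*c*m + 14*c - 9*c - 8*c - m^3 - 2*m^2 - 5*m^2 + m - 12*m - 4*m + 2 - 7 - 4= 30*c^2 - 3*c - m^3 + m^2*(3*c - 7) + m*(10*c^2 + 8*c - 15) - 9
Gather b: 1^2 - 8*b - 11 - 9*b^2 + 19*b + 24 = -9*b^2 + 11*b + 14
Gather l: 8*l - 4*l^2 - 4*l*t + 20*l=-4*l^2 + l*(28 - 4*t)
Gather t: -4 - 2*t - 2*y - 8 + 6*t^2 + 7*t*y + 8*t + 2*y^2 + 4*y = 6*t^2 + t*(7*y + 6) + 2*y^2 + 2*y - 12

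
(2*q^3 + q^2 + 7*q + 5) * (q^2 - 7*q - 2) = 2*q^5 - 13*q^4 - 4*q^3 - 46*q^2 - 49*q - 10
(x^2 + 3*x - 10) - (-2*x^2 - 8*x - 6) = 3*x^2 + 11*x - 4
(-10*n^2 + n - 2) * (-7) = 70*n^2 - 7*n + 14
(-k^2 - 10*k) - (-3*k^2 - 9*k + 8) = 2*k^2 - k - 8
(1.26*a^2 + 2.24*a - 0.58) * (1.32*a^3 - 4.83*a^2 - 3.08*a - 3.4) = 1.6632*a^5 - 3.129*a^4 - 15.4656*a^3 - 8.3818*a^2 - 5.8296*a + 1.972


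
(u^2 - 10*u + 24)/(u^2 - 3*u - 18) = (u - 4)/(u + 3)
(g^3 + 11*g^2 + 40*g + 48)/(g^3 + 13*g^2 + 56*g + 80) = (g + 3)/(g + 5)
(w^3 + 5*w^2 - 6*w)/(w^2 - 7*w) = (w^2 + 5*w - 6)/(w - 7)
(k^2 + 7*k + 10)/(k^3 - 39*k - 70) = 1/(k - 7)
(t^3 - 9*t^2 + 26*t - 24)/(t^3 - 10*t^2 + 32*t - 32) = (t - 3)/(t - 4)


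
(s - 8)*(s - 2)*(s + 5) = s^3 - 5*s^2 - 34*s + 80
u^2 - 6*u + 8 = (u - 4)*(u - 2)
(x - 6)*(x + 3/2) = x^2 - 9*x/2 - 9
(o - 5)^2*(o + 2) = o^3 - 8*o^2 + 5*o + 50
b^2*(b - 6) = b^3 - 6*b^2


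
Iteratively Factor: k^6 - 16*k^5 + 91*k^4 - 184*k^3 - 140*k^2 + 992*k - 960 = (k - 3)*(k^5 - 13*k^4 + 52*k^3 - 28*k^2 - 224*k + 320) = (k - 4)*(k - 3)*(k^4 - 9*k^3 + 16*k^2 + 36*k - 80) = (k - 4)^2*(k - 3)*(k^3 - 5*k^2 - 4*k + 20) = (k - 4)^2*(k - 3)*(k - 2)*(k^2 - 3*k - 10) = (k - 5)*(k - 4)^2*(k - 3)*(k - 2)*(k + 2)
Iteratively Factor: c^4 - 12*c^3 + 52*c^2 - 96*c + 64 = (c - 4)*(c^3 - 8*c^2 + 20*c - 16) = (c - 4)*(c - 2)*(c^2 - 6*c + 8) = (c - 4)*(c - 2)^2*(c - 4)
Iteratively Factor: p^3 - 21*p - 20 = (p + 1)*(p^2 - p - 20) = (p + 1)*(p + 4)*(p - 5)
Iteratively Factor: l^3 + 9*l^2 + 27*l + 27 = (l + 3)*(l^2 + 6*l + 9) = (l + 3)^2*(l + 3)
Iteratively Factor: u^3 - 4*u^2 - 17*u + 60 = (u + 4)*(u^2 - 8*u + 15) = (u - 3)*(u + 4)*(u - 5)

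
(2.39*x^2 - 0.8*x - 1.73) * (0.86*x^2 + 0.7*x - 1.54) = 2.0554*x^4 + 0.985*x^3 - 5.7284*x^2 + 0.0210000000000004*x + 2.6642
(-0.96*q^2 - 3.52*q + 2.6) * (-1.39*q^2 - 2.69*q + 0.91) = 1.3344*q^4 + 7.4752*q^3 + 4.9812*q^2 - 10.1972*q + 2.366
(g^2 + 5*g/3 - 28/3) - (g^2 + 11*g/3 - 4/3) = -2*g - 8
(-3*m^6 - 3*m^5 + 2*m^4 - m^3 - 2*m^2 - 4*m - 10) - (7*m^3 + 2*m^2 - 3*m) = -3*m^6 - 3*m^5 + 2*m^4 - 8*m^3 - 4*m^2 - m - 10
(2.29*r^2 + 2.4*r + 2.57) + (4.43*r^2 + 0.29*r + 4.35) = 6.72*r^2 + 2.69*r + 6.92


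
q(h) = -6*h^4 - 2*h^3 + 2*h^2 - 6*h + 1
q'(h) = -24*h^3 - 6*h^2 + 4*h - 6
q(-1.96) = -53.05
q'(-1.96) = 143.82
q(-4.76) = -2789.63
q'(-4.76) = 2427.42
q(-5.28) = -4280.40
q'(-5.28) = 3338.36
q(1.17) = -17.73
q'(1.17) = -47.97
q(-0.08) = 1.49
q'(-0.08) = -6.35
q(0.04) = 0.76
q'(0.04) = -5.85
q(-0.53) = 4.57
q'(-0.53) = -6.23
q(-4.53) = -2271.50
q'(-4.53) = 2083.79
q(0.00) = 1.00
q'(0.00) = -6.00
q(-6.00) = -7235.00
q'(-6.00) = 4938.00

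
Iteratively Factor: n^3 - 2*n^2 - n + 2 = (n - 1)*(n^2 - n - 2) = (n - 2)*(n - 1)*(n + 1)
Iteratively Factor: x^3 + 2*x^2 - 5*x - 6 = (x + 3)*(x^2 - x - 2) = (x + 1)*(x + 3)*(x - 2)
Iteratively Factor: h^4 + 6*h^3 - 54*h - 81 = (h + 3)*(h^3 + 3*h^2 - 9*h - 27) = (h - 3)*(h + 3)*(h^2 + 6*h + 9) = (h - 3)*(h + 3)^2*(h + 3)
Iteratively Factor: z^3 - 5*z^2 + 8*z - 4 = (z - 2)*(z^2 - 3*z + 2) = (z - 2)*(z - 1)*(z - 2)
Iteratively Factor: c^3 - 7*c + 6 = (c + 3)*(c^2 - 3*c + 2) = (c - 2)*(c + 3)*(c - 1)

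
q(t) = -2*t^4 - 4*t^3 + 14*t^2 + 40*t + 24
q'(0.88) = 49.90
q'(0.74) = 50.91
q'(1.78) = 6.70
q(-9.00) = -9408.00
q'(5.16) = -1234.13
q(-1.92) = -0.06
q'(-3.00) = 64.00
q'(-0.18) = 34.62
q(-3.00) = -24.00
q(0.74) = 59.05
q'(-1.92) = -1.37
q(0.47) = 45.38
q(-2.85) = -15.64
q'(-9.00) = 4648.00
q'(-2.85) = 47.92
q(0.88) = 66.12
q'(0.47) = 49.68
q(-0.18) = 17.27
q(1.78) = 96.92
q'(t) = -8*t^3 - 12*t^2 + 28*t + 40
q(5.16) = -1364.24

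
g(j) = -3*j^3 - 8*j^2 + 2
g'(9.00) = -873.00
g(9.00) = -2833.00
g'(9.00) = -873.00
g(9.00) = -2833.00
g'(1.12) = -29.21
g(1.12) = -12.25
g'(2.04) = -70.09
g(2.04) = -56.76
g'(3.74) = -185.73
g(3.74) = -266.84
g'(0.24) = -4.36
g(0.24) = 1.50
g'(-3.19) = -40.54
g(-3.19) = 17.98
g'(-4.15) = -88.60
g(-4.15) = 78.64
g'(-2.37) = -12.63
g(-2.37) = -3.00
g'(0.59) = -12.57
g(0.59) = -1.40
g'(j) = -9*j^2 - 16*j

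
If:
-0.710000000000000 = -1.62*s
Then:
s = 0.44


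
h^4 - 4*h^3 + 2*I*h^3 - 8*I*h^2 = h^2*(h - 4)*(h + 2*I)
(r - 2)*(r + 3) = r^2 + r - 6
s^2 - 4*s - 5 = (s - 5)*(s + 1)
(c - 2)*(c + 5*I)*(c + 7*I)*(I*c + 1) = I*c^4 - 11*c^3 - 2*I*c^3 + 22*c^2 - 23*I*c^2 - 35*c + 46*I*c + 70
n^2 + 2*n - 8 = (n - 2)*(n + 4)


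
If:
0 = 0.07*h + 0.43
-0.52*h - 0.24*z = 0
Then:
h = -6.14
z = 13.31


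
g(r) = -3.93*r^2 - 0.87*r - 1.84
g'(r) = -7.86*r - 0.87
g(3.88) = -64.38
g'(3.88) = -31.37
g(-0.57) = -2.62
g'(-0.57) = 3.61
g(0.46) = -3.07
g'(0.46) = -4.49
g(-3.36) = -43.28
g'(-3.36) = 25.54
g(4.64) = -90.49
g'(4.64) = -37.34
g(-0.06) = -1.80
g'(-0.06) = -0.40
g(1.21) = -8.65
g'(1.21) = -10.38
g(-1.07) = -5.41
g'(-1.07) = 7.54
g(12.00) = -578.20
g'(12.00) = -95.19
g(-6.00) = -138.10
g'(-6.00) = 46.29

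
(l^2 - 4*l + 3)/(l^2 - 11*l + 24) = (l - 1)/(l - 8)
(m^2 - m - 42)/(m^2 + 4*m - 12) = (m - 7)/(m - 2)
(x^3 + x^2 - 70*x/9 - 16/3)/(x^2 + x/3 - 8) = x + 2/3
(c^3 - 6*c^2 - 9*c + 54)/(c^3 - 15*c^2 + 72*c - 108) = (c + 3)/(c - 6)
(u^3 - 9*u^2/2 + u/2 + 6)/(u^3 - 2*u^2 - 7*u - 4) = (u - 3/2)/(u + 1)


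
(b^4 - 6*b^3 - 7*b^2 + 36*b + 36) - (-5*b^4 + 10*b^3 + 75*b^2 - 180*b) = 6*b^4 - 16*b^3 - 82*b^2 + 216*b + 36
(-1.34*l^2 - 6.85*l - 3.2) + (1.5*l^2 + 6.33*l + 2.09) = 0.16*l^2 - 0.52*l - 1.11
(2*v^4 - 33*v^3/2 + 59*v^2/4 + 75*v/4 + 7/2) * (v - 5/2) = 2*v^5 - 43*v^4/2 + 56*v^3 - 145*v^2/8 - 347*v/8 - 35/4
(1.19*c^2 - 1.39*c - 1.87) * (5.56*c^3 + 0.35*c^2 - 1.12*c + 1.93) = 6.6164*c^5 - 7.3119*c^4 - 12.2165*c^3 + 3.199*c^2 - 0.588299999999999*c - 3.6091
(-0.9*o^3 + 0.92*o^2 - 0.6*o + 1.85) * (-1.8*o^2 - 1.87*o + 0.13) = 1.62*o^5 + 0.0269999999999999*o^4 - 0.7574*o^3 - 2.0884*o^2 - 3.5375*o + 0.2405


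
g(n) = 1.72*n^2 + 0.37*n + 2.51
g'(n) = 3.44*n + 0.37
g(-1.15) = 4.36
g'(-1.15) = -3.59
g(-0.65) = 3.00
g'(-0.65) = -1.87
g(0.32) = 2.80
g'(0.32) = 1.47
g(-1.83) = 7.59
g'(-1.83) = -5.93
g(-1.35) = 5.15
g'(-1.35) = -4.27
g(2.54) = 14.55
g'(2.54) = 9.11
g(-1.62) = 6.42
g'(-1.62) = -5.20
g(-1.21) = 4.58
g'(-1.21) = -3.79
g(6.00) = 66.65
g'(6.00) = 21.01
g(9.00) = 145.16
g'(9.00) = 31.33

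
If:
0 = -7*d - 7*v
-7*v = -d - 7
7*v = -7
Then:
No Solution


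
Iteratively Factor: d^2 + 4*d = (d)*(d + 4)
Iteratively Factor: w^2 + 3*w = (w + 3)*(w)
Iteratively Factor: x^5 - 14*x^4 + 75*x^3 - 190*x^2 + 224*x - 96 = (x - 4)*(x^4 - 10*x^3 + 35*x^2 - 50*x + 24) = (x - 4)^2*(x^3 - 6*x^2 + 11*x - 6) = (x - 4)^2*(x - 1)*(x^2 - 5*x + 6) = (x - 4)^2*(x - 2)*(x - 1)*(x - 3)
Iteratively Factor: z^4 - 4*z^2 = (z - 2)*(z^3 + 2*z^2) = (z - 2)*(z + 2)*(z^2) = z*(z - 2)*(z + 2)*(z)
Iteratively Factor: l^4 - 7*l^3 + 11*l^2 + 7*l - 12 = (l - 4)*(l^3 - 3*l^2 - l + 3) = (l - 4)*(l - 1)*(l^2 - 2*l - 3) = (l - 4)*(l - 3)*(l - 1)*(l + 1)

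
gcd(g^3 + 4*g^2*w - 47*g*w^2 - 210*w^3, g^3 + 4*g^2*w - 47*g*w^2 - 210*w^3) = -g^3 - 4*g^2*w + 47*g*w^2 + 210*w^3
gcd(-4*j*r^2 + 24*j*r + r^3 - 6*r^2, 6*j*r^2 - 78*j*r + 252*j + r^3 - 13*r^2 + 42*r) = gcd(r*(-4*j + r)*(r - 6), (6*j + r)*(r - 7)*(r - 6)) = r - 6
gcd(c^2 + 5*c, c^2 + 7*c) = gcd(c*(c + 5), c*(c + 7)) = c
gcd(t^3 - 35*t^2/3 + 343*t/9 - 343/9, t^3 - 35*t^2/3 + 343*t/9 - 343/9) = t^3 - 35*t^2/3 + 343*t/9 - 343/9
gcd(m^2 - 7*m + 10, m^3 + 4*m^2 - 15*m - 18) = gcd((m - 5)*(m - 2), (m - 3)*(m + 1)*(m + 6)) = 1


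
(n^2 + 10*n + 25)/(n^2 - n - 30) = (n + 5)/(n - 6)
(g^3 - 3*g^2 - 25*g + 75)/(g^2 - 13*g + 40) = (g^2 + 2*g - 15)/(g - 8)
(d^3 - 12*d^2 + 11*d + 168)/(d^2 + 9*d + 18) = (d^2 - 15*d + 56)/(d + 6)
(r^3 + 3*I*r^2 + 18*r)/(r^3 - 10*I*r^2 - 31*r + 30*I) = r*(r + 6*I)/(r^2 - 7*I*r - 10)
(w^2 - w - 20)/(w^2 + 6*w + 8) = (w - 5)/(w + 2)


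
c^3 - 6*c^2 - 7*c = c*(c - 7)*(c + 1)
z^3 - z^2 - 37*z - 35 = (z - 7)*(z + 1)*(z + 5)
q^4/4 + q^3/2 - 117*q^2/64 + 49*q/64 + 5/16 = (q/4 + 1)*(q - 5/4)*(q - 1)*(q + 1/4)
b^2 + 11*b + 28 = (b + 4)*(b + 7)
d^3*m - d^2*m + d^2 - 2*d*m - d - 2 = (d - 2)*(d + 1)*(d*m + 1)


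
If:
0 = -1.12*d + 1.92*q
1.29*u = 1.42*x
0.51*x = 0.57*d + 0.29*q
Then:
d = 0.689966178128523*x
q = 0.402480270574972*x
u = 1.10077519379845*x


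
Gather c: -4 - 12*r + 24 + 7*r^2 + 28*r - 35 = 7*r^2 + 16*r - 15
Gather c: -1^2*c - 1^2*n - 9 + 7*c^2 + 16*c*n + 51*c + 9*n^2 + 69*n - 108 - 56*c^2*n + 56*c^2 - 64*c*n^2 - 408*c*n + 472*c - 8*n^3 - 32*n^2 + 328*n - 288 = c^2*(63 - 56*n) + c*(-64*n^2 - 392*n + 522) - 8*n^3 - 23*n^2 + 396*n - 405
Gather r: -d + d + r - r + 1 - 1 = 0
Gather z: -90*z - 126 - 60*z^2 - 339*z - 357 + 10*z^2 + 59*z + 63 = -50*z^2 - 370*z - 420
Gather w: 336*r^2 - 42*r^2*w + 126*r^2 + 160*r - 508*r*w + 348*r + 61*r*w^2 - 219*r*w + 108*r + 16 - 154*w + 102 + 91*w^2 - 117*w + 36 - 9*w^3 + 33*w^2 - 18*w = 462*r^2 + 616*r - 9*w^3 + w^2*(61*r + 124) + w*(-42*r^2 - 727*r - 289) + 154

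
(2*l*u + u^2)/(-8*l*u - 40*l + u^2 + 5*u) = u*(2*l + u)/(-8*l*u - 40*l + u^2 + 5*u)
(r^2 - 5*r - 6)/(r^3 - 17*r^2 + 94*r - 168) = (r + 1)/(r^2 - 11*r + 28)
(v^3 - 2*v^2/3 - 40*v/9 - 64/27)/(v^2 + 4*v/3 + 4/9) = (9*v^2 - 12*v - 32)/(3*(3*v + 2))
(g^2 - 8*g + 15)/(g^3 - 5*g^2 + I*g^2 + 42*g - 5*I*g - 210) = (g - 3)/(g^2 + I*g + 42)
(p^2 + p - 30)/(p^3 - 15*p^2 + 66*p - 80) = (p + 6)/(p^2 - 10*p + 16)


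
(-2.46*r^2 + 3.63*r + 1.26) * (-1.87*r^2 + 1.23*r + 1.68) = 4.6002*r^4 - 9.8139*r^3 - 2.0241*r^2 + 7.6482*r + 2.1168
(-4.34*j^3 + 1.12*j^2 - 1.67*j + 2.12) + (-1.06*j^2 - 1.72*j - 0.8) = -4.34*j^3 + 0.0600000000000001*j^2 - 3.39*j + 1.32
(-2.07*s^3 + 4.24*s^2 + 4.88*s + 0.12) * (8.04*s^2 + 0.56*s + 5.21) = -16.6428*s^5 + 32.9304*s^4 + 30.8249*s^3 + 25.788*s^2 + 25.492*s + 0.6252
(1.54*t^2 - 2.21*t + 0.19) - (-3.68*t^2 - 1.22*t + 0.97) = 5.22*t^2 - 0.99*t - 0.78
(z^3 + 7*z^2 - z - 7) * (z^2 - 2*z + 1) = z^5 + 5*z^4 - 14*z^3 + 2*z^2 + 13*z - 7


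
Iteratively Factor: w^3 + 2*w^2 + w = (w)*(w^2 + 2*w + 1) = w*(w + 1)*(w + 1)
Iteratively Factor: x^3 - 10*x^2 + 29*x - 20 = (x - 5)*(x^2 - 5*x + 4) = (x - 5)*(x - 4)*(x - 1)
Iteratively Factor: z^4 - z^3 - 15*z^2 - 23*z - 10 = (z + 1)*(z^3 - 2*z^2 - 13*z - 10) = (z + 1)^2*(z^2 - 3*z - 10) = (z + 1)^2*(z + 2)*(z - 5)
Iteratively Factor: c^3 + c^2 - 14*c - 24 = (c - 4)*(c^2 + 5*c + 6) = (c - 4)*(c + 2)*(c + 3)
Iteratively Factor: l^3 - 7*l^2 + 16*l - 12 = (l - 3)*(l^2 - 4*l + 4) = (l - 3)*(l - 2)*(l - 2)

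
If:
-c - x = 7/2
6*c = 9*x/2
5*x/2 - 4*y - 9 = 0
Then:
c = -3/2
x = -2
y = -7/2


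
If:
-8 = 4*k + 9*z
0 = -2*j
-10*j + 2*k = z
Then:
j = 0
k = -4/11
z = -8/11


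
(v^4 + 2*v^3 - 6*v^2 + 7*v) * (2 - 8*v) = -8*v^5 - 14*v^4 + 52*v^3 - 68*v^2 + 14*v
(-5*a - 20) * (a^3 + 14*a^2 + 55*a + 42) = -5*a^4 - 90*a^3 - 555*a^2 - 1310*a - 840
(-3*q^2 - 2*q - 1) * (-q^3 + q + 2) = 3*q^5 + 2*q^4 - 2*q^3 - 8*q^2 - 5*q - 2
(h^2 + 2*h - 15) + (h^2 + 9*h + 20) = 2*h^2 + 11*h + 5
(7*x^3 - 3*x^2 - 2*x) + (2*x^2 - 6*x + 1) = 7*x^3 - x^2 - 8*x + 1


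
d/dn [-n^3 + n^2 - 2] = n*(2 - 3*n)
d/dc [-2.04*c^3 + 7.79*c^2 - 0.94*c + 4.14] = -6.12*c^2 + 15.58*c - 0.94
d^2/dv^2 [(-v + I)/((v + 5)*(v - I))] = -2/(v + 5)^3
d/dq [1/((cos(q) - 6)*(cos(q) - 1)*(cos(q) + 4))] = (3*cos(q)^2 - 6*cos(q) - 22)*sin(q)/((cos(q) - 6)^2*(cos(q) - 1)^2*(cos(q) + 4)^2)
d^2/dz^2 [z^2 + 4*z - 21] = 2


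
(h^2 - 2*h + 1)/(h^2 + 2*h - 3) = (h - 1)/(h + 3)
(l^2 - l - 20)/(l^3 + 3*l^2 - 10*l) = (l^2 - l - 20)/(l*(l^2 + 3*l - 10))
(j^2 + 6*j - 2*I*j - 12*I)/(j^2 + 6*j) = (j - 2*I)/j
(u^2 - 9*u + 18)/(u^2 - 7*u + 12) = (u - 6)/(u - 4)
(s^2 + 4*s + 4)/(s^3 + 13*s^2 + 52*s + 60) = (s + 2)/(s^2 + 11*s + 30)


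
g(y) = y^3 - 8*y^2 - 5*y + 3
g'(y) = 3*y^2 - 16*y - 5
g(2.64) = -47.56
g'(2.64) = -26.33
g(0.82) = -5.93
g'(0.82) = -16.10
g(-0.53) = 3.25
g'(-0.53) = 4.32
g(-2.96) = -78.23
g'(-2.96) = 68.64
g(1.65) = -22.54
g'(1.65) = -23.23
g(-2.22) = -36.27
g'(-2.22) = 45.31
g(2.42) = -41.78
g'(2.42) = -26.15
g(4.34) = -87.64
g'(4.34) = -17.93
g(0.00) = 3.00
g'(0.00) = -5.00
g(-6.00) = -471.00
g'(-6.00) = 199.00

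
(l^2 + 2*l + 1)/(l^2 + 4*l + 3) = (l + 1)/(l + 3)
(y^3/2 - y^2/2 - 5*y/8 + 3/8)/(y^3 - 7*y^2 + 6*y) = (4*y^3 - 4*y^2 - 5*y + 3)/(8*y*(y^2 - 7*y + 6))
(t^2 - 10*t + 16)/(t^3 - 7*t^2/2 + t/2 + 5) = 2*(t - 8)/(2*t^2 - 3*t - 5)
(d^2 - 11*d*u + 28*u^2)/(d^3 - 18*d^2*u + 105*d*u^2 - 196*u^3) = 1/(d - 7*u)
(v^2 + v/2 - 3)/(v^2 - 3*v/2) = (v + 2)/v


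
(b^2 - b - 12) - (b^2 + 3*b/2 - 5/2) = -5*b/2 - 19/2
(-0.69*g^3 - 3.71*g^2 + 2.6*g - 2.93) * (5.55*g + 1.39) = -3.8295*g^4 - 21.5496*g^3 + 9.2731*g^2 - 12.6475*g - 4.0727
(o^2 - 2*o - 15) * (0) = 0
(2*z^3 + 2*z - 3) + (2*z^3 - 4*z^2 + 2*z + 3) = 4*z^3 - 4*z^2 + 4*z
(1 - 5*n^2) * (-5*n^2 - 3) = 25*n^4 + 10*n^2 - 3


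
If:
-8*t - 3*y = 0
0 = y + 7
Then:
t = 21/8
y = -7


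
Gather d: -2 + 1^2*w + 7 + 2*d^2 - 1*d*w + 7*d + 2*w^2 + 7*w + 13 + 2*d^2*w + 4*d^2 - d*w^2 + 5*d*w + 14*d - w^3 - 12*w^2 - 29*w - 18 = d^2*(2*w + 6) + d*(-w^2 + 4*w + 21) - w^3 - 10*w^2 - 21*w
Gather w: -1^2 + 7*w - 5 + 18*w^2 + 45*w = 18*w^2 + 52*w - 6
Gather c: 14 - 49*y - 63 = -49*y - 49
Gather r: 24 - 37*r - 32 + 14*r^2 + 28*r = 14*r^2 - 9*r - 8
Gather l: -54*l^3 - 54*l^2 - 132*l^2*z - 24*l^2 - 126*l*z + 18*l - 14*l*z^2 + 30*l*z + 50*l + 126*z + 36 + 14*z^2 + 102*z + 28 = -54*l^3 + l^2*(-132*z - 78) + l*(-14*z^2 - 96*z + 68) + 14*z^2 + 228*z + 64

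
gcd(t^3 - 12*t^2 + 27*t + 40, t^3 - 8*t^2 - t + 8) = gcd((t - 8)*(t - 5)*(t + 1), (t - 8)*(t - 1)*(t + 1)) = t^2 - 7*t - 8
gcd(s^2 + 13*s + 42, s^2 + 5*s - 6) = s + 6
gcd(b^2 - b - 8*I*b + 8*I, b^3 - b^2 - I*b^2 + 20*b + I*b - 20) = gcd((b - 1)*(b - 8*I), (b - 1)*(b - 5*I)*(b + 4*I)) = b - 1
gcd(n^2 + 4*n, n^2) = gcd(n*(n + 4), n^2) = n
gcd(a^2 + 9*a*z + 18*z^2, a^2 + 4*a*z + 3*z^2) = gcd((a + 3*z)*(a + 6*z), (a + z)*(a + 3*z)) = a + 3*z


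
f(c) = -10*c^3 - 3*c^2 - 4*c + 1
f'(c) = -30*c^2 - 6*c - 4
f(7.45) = -4330.24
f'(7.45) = -1713.78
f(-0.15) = 1.57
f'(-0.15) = -3.78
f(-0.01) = 1.04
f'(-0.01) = -3.94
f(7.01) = -3619.18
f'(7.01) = -1520.26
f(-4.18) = 695.65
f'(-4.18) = -503.09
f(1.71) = -64.61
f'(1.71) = -101.98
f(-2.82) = 212.68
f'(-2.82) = -225.65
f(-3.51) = 410.52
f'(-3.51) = -352.54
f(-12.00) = 16897.00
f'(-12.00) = -4252.00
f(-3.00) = 256.00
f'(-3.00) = -256.00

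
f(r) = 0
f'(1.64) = 0.00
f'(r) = 0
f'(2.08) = 0.00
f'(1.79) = 0.00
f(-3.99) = 0.00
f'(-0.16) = 0.00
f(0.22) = 0.00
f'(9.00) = 0.00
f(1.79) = 0.00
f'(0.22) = 0.00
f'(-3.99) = 0.00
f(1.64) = 0.00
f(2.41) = 0.00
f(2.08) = 0.00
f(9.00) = 0.00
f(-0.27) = 0.00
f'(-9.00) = 0.00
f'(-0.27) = 0.00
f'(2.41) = 0.00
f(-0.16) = 0.00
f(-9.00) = 0.00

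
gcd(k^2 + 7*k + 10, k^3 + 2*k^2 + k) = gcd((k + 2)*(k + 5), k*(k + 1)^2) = 1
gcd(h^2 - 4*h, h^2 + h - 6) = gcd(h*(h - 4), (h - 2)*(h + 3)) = 1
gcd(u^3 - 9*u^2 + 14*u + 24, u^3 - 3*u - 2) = u + 1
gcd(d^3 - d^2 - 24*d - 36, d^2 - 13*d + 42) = d - 6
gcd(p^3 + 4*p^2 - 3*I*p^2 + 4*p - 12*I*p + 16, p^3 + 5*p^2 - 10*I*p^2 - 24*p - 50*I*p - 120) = p - 4*I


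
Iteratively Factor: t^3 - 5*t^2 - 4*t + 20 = (t - 2)*(t^2 - 3*t - 10) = (t - 2)*(t + 2)*(t - 5)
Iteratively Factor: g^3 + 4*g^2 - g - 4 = (g + 1)*(g^2 + 3*g - 4) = (g + 1)*(g + 4)*(g - 1)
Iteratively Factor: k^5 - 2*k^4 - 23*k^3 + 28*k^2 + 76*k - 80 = (k - 2)*(k^4 - 23*k^2 - 18*k + 40) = (k - 2)*(k + 4)*(k^3 - 4*k^2 - 7*k + 10) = (k - 2)*(k - 1)*(k + 4)*(k^2 - 3*k - 10) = (k - 2)*(k - 1)*(k + 2)*(k + 4)*(k - 5)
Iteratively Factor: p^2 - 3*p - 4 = (p + 1)*(p - 4)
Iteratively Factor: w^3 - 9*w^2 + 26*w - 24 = (w - 4)*(w^2 - 5*w + 6) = (w - 4)*(w - 3)*(w - 2)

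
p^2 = p^2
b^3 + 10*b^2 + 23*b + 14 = (b + 1)*(b + 2)*(b + 7)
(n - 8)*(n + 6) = n^2 - 2*n - 48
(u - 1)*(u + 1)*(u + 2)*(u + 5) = u^4 + 7*u^3 + 9*u^2 - 7*u - 10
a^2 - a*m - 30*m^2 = (a - 6*m)*(a + 5*m)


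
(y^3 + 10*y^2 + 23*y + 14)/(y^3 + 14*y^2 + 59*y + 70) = (y + 1)/(y + 5)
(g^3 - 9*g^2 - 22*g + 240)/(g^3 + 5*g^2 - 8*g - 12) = (g^3 - 9*g^2 - 22*g + 240)/(g^3 + 5*g^2 - 8*g - 12)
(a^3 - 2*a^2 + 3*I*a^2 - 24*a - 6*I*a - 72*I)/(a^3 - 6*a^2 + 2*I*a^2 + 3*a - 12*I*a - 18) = (a + 4)/(a - I)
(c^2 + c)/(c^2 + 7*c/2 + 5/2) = 2*c/(2*c + 5)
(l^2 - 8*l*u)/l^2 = (l - 8*u)/l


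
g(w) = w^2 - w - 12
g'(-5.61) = -12.22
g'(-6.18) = -13.36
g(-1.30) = -9.01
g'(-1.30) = -3.60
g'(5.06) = 9.12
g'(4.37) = 7.74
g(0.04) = -12.04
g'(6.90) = 12.80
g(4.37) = 2.73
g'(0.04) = -0.92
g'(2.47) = 3.94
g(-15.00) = 228.00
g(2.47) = -8.37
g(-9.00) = 78.00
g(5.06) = 8.54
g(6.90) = 28.71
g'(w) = 2*w - 1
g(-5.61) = 25.08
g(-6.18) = 32.37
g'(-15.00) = -31.00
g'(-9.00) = -19.00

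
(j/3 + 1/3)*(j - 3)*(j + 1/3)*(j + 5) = j^4/3 + 10*j^3/9 - 4*j^2 - 58*j/9 - 5/3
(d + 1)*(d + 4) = d^2 + 5*d + 4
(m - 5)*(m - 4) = m^2 - 9*m + 20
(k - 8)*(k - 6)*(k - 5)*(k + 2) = k^4 - 17*k^3 + 80*k^2 - 4*k - 480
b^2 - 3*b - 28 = (b - 7)*(b + 4)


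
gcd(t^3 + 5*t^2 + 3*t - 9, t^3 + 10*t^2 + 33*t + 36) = t^2 + 6*t + 9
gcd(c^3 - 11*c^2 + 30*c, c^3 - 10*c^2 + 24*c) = c^2 - 6*c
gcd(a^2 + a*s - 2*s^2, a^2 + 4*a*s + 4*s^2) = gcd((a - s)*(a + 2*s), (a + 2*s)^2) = a + 2*s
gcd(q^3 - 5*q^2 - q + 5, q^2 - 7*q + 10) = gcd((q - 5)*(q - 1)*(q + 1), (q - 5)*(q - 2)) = q - 5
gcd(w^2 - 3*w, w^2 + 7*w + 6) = 1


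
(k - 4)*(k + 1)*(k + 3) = k^3 - 13*k - 12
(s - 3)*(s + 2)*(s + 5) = s^3 + 4*s^2 - 11*s - 30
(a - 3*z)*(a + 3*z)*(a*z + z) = a^3*z + a^2*z - 9*a*z^3 - 9*z^3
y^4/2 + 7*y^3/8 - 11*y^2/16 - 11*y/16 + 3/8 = (y/2 + 1/2)*(y - 3/4)*(y - 1/2)*(y + 2)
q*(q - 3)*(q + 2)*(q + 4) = q^4 + 3*q^3 - 10*q^2 - 24*q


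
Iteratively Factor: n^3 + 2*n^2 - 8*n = (n)*(n^2 + 2*n - 8) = n*(n - 2)*(n + 4)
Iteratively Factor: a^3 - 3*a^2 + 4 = (a - 2)*(a^2 - a - 2) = (a - 2)^2*(a + 1)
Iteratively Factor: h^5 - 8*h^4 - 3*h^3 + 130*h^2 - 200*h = (h)*(h^4 - 8*h^3 - 3*h^2 + 130*h - 200) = h*(h - 2)*(h^3 - 6*h^2 - 15*h + 100) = h*(h - 5)*(h - 2)*(h^2 - h - 20) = h*(h - 5)*(h - 2)*(h + 4)*(h - 5)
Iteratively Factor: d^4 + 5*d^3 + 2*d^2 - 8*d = (d + 4)*(d^3 + d^2 - 2*d) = d*(d + 4)*(d^2 + d - 2) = d*(d + 2)*(d + 4)*(d - 1)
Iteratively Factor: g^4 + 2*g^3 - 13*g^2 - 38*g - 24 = (g + 2)*(g^3 - 13*g - 12) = (g + 1)*(g + 2)*(g^2 - g - 12) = (g + 1)*(g + 2)*(g + 3)*(g - 4)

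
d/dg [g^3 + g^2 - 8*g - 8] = 3*g^2 + 2*g - 8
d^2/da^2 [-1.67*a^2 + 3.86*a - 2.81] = -3.34000000000000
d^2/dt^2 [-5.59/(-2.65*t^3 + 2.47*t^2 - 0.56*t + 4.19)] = ((27.6146 - 88.881*t)*(2.65*t^3 - 2.47*t^2 + 0.56*t - 4.19) + 5.59*(7.95*t^2 - 4.94*t + 0.56)*(15.9*t^2 - 9.88*t + 1.12))/(2.65*t^3 - 2.47*t^2 + 0.56*t - 4.19)^3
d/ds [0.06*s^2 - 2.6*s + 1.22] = 0.12*s - 2.6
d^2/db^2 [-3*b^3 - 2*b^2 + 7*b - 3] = -18*b - 4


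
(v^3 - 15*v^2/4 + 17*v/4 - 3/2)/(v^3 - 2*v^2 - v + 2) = (v - 3/4)/(v + 1)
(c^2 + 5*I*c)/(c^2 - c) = (c + 5*I)/(c - 1)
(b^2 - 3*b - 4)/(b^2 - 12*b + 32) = (b + 1)/(b - 8)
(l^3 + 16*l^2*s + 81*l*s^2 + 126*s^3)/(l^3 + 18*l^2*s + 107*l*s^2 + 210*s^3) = (l + 3*s)/(l + 5*s)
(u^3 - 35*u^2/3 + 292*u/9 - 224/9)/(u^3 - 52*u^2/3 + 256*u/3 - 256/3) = (u - 7/3)/(u - 8)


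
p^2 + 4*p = p*(p + 4)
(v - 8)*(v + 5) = v^2 - 3*v - 40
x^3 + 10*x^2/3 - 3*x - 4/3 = (x - 1)*(x + 1/3)*(x + 4)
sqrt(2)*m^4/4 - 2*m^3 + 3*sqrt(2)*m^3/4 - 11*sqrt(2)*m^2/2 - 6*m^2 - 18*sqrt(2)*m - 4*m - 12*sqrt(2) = (m/2 + 1/2)*(m - 6*sqrt(2))*(m + 2*sqrt(2))*(sqrt(2)*m/2 + sqrt(2))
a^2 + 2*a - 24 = (a - 4)*(a + 6)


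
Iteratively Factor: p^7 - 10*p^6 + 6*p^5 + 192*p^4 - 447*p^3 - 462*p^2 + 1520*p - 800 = (p - 1)*(p^6 - 9*p^5 - 3*p^4 + 189*p^3 - 258*p^2 - 720*p + 800) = (p - 4)*(p - 1)*(p^5 - 5*p^4 - 23*p^3 + 97*p^2 + 130*p - 200) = (p - 4)*(p - 1)^2*(p^4 - 4*p^3 - 27*p^2 + 70*p + 200) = (p - 4)*(p - 1)^2*(p + 4)*(p^3 - 8*p^2 + 5*p + 50) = (p - 5)*(p - 4)*(p - 1)^2*(p + 4)*(p^2 - 3*p - 10) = (p - 5)^2*(p - 4)*(p - 1)^2*(p + 4)*(p + 2)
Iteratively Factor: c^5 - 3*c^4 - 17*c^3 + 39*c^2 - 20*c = (c - 1)*(c^4 - 2*c^3 - 19*c^2 + 20*c) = (c - 1)*(c + 4)*(c^3 - 6*c^2 + 5*c) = (c - 1)^2*(c + 4)*(c^2 - 5*c) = c*(c - 1)^2*(c + 4)*(c - 5)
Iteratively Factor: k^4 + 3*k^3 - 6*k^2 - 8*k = (k)*(k^3 + 3*k^2 - 6*k - 8) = k*(k + 4)*(k^2 - k - 2) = k*(k - 2)*(k + 4)*(k + 1)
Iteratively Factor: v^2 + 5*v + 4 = (v + 1)*(v + 4)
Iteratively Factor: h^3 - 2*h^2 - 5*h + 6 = (h + 2)*(h^2 - 4*h + 3) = (h - 1)*(h + 2)*(h - 3)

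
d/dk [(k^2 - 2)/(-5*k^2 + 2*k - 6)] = 2*(k^2 - 16*k + 2)/(25*k^4 - 20*k^3 + 64*k^2 - 24*k + 36)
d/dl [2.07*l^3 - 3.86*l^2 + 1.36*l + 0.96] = 6.21*l^2 - 7.72*l + 1.36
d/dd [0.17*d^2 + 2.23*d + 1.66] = 0.34*d + 2.23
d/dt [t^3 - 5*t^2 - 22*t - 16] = 3*t^2 - 10*t - 22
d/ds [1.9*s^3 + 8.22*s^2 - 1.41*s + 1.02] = 5.7*s^2 + 16.44*s - 1.41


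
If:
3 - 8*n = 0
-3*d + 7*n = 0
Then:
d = 7/8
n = 3/8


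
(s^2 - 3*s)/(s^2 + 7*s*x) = (s - 3)/(s + 7*x)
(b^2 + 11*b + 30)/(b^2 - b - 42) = (b + 5)/(b - 7)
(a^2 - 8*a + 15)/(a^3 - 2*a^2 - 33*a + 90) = 1/(a + 6)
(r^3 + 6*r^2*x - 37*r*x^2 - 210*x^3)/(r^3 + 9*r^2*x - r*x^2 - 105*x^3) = (-r + 6*x)/(-r + 3*x)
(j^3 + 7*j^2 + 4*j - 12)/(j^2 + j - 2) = j + 6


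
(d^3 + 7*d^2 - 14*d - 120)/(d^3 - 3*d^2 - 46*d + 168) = (d^2 + 11*d + 30)/(d^2 + d - 42)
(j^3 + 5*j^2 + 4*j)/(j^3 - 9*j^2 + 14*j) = (j^2 + 5*j + 4)/(j^2 - 9*j + 14)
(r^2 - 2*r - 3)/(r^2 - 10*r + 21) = (r + 1)/(r - 7)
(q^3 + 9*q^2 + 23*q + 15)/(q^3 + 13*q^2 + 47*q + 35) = (q + 3)/(q + 7)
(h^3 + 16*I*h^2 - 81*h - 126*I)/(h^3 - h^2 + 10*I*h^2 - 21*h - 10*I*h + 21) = (h + 6*I)/(h - 1)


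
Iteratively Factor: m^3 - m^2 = (m - 1)*(m^2) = m*(m - 1)*(m)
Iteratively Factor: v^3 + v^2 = (v)*(v^2 + v) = v^2*(v + 1)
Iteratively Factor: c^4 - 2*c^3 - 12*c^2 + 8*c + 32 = (c - 2)*(c^3 - 12*c - 16) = (c - 4)*(c - 2)*(c^2 + 4*c + 4) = (c - 4)*(c - 2)*(c + 2)*(c + 2)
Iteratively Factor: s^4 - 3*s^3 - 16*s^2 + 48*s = (s - 4)*(s^3 + s^2 - 12*s) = (s - 4)*(s + 4)*(s^2 - 3*s) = (s - 4)*(s - 3)*(s + 4)*(s)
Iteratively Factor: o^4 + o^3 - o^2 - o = (o + 1)*(o^3 - o) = o*(o + 1)*(o^2 - 1) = o*(o - 1)*(o + 1)*(o + 1)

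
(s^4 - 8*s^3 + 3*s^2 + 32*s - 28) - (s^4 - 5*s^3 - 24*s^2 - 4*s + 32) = -3*s^3 + 27*s^2 + 36*s - 60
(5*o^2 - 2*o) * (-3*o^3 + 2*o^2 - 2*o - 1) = -15*o^5 + 16*o^4 - 14*o^3 - o^2 + 2*o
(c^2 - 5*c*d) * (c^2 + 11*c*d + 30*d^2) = c^4 + 6*c^3*d - 25*c^2*d^2 - 150*c*d^3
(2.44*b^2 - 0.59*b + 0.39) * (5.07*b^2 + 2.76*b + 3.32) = 12.3708*b^4 + 3.7431*b^3 + 8.4497*b^2 - 0.8824*b + 1.2948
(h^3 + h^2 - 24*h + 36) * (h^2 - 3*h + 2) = h^5 - 2*h^4 - 25*h^3 + 110*h^2 - 156*h + 72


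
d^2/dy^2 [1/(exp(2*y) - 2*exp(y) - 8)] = 2*((1 - 2*exp(y))*(-exp(2*y) + 2*exp(y) + 8) - 4*(1 - exp(y))^2*exp(y))*exp(y)/(-exp(2*y) + 2*exp(y) + 8)^3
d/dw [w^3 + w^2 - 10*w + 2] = 3*w^2 + 2*w - 10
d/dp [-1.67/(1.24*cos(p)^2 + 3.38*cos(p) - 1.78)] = -(4.1416*cos(p) + 5.6446)*sin(p)/(1.24*cos(p)^2 + 3.38*cos(p) - 1.78)^2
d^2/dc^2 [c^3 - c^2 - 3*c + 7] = 6*c - 2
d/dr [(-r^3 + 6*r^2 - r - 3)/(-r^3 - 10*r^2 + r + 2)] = (16*r^4 - 4*r^3 - 19*r^2 - 36*r + 1)/(r^6 + 20*r^5 + 98*r^4 - 24*r^3 - 39*r^2 + 4*r + 4)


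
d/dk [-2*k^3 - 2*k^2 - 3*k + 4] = -6*k^2 - 4*k - 3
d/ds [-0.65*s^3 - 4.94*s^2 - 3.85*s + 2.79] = -1.95*s^2 - 9.88*s - 3.85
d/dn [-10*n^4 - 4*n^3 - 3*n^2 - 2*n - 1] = -40*n^3 - 12*n^2 - 6*n - 2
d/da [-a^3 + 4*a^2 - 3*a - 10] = -3*a^2 + 8*a - 3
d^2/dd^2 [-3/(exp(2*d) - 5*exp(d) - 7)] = 3*(2*(2*exp(d) - 5)^2*exp(d) + (4*exp(d) - 5)*(-exp(2*d) + 5*exp(d) + 7))*exp(d)/(-exp(2*d) + 5*exp(d) + 7)^3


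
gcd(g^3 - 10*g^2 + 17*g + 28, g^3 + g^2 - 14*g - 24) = g - 4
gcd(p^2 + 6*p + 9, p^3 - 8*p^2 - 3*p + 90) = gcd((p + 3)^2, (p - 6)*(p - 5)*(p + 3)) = p + 3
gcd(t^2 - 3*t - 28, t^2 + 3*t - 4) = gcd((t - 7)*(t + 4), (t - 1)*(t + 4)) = t + 4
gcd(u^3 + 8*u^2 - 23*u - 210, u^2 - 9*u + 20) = u - 5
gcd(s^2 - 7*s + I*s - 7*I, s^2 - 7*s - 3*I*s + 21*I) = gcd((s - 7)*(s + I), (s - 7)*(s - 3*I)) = s - 7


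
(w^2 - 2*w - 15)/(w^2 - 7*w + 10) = (w + 3)/(w - 2)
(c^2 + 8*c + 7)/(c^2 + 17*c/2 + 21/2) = 2*(c + 1)/(2*c + 3)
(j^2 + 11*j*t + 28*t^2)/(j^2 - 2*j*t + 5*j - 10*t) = (j^2 + 11*j*t + 28*t^2)/(j^2 - 2*j*t + 5*j - 10*t)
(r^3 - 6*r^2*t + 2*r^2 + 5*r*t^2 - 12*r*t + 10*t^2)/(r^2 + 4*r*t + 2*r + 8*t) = (r^2 - 6*r*t + 5*t^2)/(r + 4*t)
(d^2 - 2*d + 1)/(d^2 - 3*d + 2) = (d - 1)/(d - 2)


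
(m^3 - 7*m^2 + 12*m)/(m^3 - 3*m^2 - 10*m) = (-m^2 + 7*m - 12)/(-m^2 + 3*m + 10)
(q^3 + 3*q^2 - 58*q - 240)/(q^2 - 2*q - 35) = (q^2 - 2*q - 48)/(q - 7)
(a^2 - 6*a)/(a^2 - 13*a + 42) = a/(a - 7)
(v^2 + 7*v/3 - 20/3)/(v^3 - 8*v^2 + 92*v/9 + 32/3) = 3*(3*v^2 + 7*v - 20)/(9*v^3 - 72*v^2 + 92*v + 96)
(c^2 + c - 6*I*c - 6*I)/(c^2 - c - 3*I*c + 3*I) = (c^2 + c - 6*I*c - 6*I)/(c^2 - c - 3*I*c + 3*I)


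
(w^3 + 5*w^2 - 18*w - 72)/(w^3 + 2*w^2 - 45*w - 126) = (w - 4)/(w - 7)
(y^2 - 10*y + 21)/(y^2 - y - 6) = (y - 7)/(y + 2)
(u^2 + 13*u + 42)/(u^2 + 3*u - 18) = (u + 7)/(u - 3)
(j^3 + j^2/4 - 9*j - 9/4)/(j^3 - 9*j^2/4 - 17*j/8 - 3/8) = 2*(j + 3)/(2*j + 1)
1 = 1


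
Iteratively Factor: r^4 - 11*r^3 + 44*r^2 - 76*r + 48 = (r - 3)*(r^3 - 8*r^2 + 20*r - 16) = (r - 3)*(r - 2)*(r^2 - 6*r + 8) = (r - 3)*(r - 2)^2*(r - 4)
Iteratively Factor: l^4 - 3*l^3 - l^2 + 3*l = (l)*(l^3 - 3*l^2 - l + 3) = l*(l - 3)*(l^2 - 1) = l*(l - 3)*(l - 1)*(l + 1)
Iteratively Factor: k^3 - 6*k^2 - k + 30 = (k - 3)*(k^2 - 3*k - 10) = (k - 3)*(k + 2)*(k - 5)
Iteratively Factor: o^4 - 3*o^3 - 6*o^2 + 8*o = (o)*(o^3 - 3*o^2 - 6*o + 8) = o*(o - 1)*(o^2 - 2*o - 8) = o*(o - 1)*(o + 2)*(o - 4)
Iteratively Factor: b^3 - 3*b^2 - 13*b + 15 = (b - 5)*(b^2 + 2*b - 3) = (b - 5)*(b - 1)*(b + 3)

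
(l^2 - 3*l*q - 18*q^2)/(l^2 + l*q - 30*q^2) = (l^2 - 3*l*q - 18*q^2)/(l^2 + l*q - 30*q^2)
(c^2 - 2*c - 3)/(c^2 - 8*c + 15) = (c + 1)/(c - 5)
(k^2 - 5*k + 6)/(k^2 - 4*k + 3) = (k - 2)/(k - 1)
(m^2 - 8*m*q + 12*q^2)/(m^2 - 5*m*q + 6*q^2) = (-m + 6*q)/(-m + 3*q)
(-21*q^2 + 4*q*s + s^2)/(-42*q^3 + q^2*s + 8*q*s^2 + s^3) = (3*q - s)/(6*q^2 - q*s - s^2)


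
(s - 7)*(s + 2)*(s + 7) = s^3 + 2*s^2 - 49*s - 98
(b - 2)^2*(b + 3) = b^3 - b^2 - 8*b + 12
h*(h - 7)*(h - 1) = h^3 - 8*h^2 + 7*h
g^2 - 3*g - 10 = (g - 5)*(g + 2)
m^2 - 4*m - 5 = (m - 5)*(m + 1)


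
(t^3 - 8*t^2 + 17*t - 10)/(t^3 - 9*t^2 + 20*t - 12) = (t - 5)/(t - 6)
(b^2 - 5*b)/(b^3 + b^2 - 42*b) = (b - 5)/(b^2 + b - 42)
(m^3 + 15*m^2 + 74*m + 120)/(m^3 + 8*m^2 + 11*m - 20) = (m + 6)/(m - 1)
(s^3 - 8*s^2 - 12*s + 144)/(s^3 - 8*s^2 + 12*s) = (s^2 - 2*s - 24)/(s*(s - 2))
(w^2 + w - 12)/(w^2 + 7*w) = (w^2 + w - 12)/(w*(w + 7))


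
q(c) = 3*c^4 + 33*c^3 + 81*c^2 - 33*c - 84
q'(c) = 12*c^3 + 99*c^2 + 162*c - 33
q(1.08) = 20.49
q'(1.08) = 272.55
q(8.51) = 41572.95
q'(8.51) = 15910.75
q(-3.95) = 6.68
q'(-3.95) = 132.19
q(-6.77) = -85.69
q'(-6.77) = -315.75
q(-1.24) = 25.64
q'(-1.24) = -104.54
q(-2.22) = 100.27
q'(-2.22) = -36.02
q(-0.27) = -69.82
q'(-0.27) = -69.76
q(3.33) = 2291.76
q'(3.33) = 2047.37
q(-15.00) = 59136.00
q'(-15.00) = -20688.00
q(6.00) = 13650.00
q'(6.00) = 7095.00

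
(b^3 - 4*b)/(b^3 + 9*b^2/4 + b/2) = 4*(b - 2)/(4*b + 1)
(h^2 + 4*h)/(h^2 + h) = (h + 4)/(h + 1)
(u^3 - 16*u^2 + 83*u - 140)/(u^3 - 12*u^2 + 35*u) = (u - 4)/u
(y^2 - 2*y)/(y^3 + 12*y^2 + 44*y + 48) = y*(y - 2)/(y^3 + 12*y^2 + 44*y + 48)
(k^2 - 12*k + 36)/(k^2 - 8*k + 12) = (k - 6)/(k - 2)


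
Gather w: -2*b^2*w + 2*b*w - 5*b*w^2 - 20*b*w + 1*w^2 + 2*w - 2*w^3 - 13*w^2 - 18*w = -2*w^3 + w^2*(-5*b - 12) + w*(-2*b^2 - 18*b - 16)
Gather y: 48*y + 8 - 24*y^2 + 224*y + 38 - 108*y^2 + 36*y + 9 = -132*y^2 + 308*y + 55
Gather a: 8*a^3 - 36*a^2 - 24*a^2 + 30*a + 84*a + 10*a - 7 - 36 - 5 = 8*a^3 - 60*a^2 + 124*a - 48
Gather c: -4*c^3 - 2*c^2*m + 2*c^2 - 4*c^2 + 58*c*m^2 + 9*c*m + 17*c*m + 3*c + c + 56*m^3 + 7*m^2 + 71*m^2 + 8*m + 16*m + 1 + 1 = -4*c^3 + c^2*(-2*m - 2) + c*(58*m^2 + 26*m + 4) + 56*m^3 + 78*m^2 + 24*m + 2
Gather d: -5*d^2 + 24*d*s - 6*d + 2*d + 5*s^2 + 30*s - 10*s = -5*d^2 + d*(24*s - 4) + 5*s^2 + 20*s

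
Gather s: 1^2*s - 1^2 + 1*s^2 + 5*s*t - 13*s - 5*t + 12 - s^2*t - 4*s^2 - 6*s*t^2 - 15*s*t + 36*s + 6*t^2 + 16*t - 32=s^2*(-t - 3) + s*(-6*t^2 - 10*t + 24) + 6*t^2 + 11*t - 21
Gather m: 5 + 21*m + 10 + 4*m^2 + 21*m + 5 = 4*m^2 + 42*m + 20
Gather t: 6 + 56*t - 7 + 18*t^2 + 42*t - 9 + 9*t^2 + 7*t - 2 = 27*t^2 + 105*t - 12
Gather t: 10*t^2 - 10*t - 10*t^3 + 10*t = -10*t^3 + 10*t^2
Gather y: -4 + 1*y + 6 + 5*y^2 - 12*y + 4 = 5*y^2 - 11*y + 6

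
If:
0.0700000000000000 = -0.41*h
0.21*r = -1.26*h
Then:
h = -0.17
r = 1.02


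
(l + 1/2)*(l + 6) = l^2 + 13*l/2 + 3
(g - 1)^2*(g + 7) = g^3 + 5*g^2 - 13*g + 7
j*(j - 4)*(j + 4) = j^3 - 16*j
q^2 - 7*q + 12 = (q - 4)*(q - 3)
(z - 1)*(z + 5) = z^2 + 4*z - 5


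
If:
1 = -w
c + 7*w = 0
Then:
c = 7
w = -1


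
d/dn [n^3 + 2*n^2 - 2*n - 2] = 3*n^2 + 4*n - 2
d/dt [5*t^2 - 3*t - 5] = 10*t - 3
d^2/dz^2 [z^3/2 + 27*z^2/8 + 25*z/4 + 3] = 3*z + 27/4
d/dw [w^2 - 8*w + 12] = 2*w - 8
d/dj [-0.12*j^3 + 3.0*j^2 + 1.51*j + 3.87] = -0.36*j^2 + 6.0*j + 1.51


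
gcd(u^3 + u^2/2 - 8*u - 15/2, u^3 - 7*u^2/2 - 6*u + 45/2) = u^2 - u/2 - 15/2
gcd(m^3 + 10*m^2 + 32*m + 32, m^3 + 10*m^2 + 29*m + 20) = m + 4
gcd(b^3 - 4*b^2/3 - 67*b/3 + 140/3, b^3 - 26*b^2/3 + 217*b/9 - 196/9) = b^2 - 19*b/3 + 28/3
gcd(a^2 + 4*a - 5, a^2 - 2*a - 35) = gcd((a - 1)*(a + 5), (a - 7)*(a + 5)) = a + 5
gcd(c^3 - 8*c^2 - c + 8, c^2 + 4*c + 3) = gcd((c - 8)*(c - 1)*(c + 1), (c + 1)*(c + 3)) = c + 1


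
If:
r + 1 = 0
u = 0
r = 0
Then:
No Solution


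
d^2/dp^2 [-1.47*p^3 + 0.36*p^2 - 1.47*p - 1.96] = 0.72 - 8.82*p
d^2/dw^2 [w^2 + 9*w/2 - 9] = 2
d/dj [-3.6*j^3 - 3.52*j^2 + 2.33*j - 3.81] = -10.8*j^2 - 7.04*j + 2.33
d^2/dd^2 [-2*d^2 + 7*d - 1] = -4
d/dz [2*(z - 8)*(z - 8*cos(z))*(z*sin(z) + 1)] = 2*(z - 8)*(z - 8*cos(z))*(z*cos(z) + sin(z)) + 2*(z - 8)*(z*sin(z) + 1)*(8*sin(z) + 1) + 2*(z - 8*cos(z))*(z*sin(z) + 1)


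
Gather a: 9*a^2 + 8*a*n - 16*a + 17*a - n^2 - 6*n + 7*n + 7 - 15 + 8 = 9*a^2 + a*(8*n + 1) - n^2 + n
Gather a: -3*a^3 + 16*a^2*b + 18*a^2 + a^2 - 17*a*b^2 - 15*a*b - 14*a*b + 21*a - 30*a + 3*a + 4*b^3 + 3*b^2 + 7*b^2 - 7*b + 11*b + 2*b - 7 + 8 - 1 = -3*a^3 + a^2*(16*b + 19) + a*(-17*b^2 - 29*b - 6) + 4*b^3 + 10*b^2 + 6*b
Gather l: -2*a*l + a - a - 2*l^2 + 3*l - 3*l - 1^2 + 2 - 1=-2*a*l - 2*l^2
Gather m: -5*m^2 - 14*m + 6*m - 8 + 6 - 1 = -5*m^2 - 8*m - 3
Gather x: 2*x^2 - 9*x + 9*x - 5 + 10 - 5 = 2*x^2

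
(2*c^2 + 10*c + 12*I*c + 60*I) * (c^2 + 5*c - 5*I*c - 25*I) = 2*c^4 + 20*c^3 + 2*I*c^3 + 110*c^2 + 20*I*c^2 + 600*c + 50*I*c + 1500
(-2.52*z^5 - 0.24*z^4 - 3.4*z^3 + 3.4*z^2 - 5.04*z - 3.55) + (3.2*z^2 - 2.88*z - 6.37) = -2.52*z^5 - 0.24*z^4 - 3.4*z^3 + 6.6*z^2 - 7.92*z - 9.92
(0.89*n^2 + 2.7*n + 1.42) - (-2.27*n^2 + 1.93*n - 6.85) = 3.16*n^2 + 0.77*n + 8.27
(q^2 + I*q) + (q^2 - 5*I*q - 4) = 2*q^2 - 4*I*q - 4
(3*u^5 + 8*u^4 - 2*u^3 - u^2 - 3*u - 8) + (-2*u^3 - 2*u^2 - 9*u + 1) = 3*u^5 + 8*u^4 - 4*u^3 - 3*u^2 - 12*u - 7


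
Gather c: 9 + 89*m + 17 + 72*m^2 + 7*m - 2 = 72*m^2 + 96*m + 24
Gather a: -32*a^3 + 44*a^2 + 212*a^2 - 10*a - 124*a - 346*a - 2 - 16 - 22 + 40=-32*a^3 + 256*a^2 - 480*a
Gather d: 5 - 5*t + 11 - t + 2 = 18 - 6*t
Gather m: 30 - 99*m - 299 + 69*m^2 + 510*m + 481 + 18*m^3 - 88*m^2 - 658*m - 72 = 18*m^3 - 19*m^2 - 247*m + 140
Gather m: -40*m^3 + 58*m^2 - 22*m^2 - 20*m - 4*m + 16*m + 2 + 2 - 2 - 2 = -40*m^3 + 36*m^2 - 8*m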